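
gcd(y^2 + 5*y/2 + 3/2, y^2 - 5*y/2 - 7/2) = y + 1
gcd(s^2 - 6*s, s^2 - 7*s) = s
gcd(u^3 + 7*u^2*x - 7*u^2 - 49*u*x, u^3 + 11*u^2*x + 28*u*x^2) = u^2 + 7*u*x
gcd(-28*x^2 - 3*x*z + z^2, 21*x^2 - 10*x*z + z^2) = 7*x - z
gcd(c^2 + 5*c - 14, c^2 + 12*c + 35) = c + 7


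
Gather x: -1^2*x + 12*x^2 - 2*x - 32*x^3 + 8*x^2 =-32*x^3 + 20*x^2 - 3*x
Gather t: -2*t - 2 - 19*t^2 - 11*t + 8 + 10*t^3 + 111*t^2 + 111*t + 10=10*t^3 + 92*t^2 + 98*t + 16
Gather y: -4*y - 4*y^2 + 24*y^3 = 24*y^3 - 4*y^2 - 4*y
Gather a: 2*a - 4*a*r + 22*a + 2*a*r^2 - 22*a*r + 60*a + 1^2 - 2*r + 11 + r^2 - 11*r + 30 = a*(2*r^2 - 26*r + 84) + r^2 - 13*r + 42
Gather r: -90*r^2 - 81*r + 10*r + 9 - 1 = -90*r^2 - 71*r + 8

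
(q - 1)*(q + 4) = q^2 + 3*q - 4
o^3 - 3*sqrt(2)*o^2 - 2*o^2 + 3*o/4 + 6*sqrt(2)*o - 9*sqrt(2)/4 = (o - 3/2)*(o - 1/2)*(o - 3*sqrt(2))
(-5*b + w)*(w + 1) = -5*b*w - 5*b + w^2 + w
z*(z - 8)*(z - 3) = z^3 - 11*z^2 + 24*z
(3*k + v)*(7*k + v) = 21*k^2 + 10*k*v + v^2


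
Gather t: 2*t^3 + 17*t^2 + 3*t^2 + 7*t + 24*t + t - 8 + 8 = 2*t^3 + 20*t^2 + 32*t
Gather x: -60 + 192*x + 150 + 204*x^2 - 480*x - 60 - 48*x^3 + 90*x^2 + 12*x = -48*x^3 + 294*x^2 - 276*x + 30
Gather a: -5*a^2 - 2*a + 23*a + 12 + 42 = -5*a^2 + 21*a + 54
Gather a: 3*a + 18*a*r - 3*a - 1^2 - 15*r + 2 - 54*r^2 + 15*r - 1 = 18*a*r - 54*r^2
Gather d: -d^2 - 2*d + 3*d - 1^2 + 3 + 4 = -d^2 + d + 6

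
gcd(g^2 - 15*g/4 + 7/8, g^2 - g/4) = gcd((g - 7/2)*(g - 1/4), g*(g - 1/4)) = g - 1/4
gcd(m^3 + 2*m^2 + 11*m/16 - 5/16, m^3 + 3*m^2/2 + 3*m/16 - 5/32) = m^2 + m - 5/16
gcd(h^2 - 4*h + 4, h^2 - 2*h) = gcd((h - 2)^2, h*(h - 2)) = h - 2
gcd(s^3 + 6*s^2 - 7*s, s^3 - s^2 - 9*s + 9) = s - 1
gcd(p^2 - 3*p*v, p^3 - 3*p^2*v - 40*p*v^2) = p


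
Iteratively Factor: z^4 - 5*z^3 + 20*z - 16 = (z - 4)*(z^3 - z^2 - 4*z + 4) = (z - 4)*(z - 2)*(z^2 + z - 2) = (z - 4)*(z - 2)*(z + 2)*(z - 1)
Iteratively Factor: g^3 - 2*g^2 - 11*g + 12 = (g - 4)*(g^2 + 2*g - 3) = (g - 4)*(g - 1)*(g + 3)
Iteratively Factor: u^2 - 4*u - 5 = (u + 1)*(u - 5)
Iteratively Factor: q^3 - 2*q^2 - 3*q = (q)*(q^2 - 2*q - 3) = q*(q - 3)*(q + 1)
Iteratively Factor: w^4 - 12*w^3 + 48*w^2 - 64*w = (w - 4)*(w^3 - 8*w^2 + 16*w) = (w - 4)^2*(w^2 - 4*w) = (w - 4)^3*(w)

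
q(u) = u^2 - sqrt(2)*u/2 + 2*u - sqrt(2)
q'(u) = 2*u - sqrt(2)/2 + 2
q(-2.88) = 3.16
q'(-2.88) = -4.47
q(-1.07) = -1.65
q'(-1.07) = -0.85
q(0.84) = 0.38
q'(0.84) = 2.97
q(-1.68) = -0.76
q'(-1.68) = -2.07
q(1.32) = 2.03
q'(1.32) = 3.93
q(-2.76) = 2.64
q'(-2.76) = -4.23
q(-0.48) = -1.80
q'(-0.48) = 0.33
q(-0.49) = -1.81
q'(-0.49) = 0.31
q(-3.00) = 3.71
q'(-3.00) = -4.71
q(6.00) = 42.34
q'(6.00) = 13.29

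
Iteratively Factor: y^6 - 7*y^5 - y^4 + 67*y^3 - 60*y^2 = (y + 3)*(y^5 - 10*y^4 + 29*y^3 - 20*y^2) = (y - 4)*(y + 3)*(y^4 - 6*y^3 + 5*y^2) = (y - 4)*(y - 1)*(y + 3)*(y^3 - 5*y^2) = (y - 5)*(y - 4)*(y - 1)*(y + 3)*(y^2) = y*(y - 5)*(y - 4)*(y - 1)*(y + 3)*(y)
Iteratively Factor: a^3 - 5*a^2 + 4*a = (a)*(a^2 - 5*a + 4) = a*(a - 4)*(a - 1)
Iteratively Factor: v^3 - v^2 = (v - 1)*(v^2) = v*(v - 1)*(v)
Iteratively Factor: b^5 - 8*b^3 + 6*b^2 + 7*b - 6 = (b + 3)*(b^4 - 3*b^3 + b^2 + 3*b - 2) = (b - 2)*(b + 3)*(b^3 - b^2 - b + 1) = (b - 2)*(b - 1)*(b + 3)*(b^2 - 1) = (b - 2)*(b - 1)*(b + 1)*(b + 3)*(b - 1)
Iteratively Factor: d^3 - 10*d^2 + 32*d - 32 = (d - 4)*(d^2 - 6*d + 8) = (d - 4)^2*(d - 2)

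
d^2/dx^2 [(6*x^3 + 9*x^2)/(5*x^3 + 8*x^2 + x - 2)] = 6*(-5*x^4 - 20*x^3 + 120*x^2 + 12)/(125*x^7 + 350*x^6 + 210*x^5 - 168*x^4 - 147*x^3 + 42*x^2 + 28*x - 8)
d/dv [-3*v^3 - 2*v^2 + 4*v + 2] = -9*v^2 - 4*v + 4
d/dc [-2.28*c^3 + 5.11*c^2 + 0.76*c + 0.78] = -6.84*c^2 + 10.22*c + 0.76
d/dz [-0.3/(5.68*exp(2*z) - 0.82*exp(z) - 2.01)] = (3.408*exp(z) - 0.246)*exp(z)/(-5.68*exp(2*z) + 0.82*exp(z) + 2.01)^2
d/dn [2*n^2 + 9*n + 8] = 4*n + 9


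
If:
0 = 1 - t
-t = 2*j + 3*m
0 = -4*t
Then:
No Solution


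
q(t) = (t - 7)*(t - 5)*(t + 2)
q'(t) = (t - 7)*(t - 5) + (t - 7)*(t + 2) + (t - 5)*(t + 2) = 3*t^2 - 20*t + 11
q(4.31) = 11.71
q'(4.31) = -19.47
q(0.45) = 73.02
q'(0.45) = 2.61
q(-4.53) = -278.00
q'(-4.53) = 163.16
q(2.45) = 51.63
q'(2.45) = -19.99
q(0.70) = 73.14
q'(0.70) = -1.53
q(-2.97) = -77.08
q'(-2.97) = 96.86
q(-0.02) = 69.78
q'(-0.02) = 11.40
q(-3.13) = -93.06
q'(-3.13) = 102.99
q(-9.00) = -1568.00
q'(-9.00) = 434.00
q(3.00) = 40.00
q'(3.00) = -22.00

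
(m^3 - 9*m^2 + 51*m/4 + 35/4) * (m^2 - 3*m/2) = m^5 - 21*m^4/2 + 105*m^3/4 - 83*m^2/8 - 105*m/8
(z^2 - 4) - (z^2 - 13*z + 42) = 13*z - 46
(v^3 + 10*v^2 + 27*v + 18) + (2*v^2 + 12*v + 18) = v^3 + 12*v^2 + 39*v + 36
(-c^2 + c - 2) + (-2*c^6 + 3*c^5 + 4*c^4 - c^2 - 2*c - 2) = -2*c^6 + 3*c^5 + 4*c^4 - 2*c^2 - c - 4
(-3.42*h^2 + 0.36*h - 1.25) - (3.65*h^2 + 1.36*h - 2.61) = -7.07*h^2 - 1.0*h + 1.36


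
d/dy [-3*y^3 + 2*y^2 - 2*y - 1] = -9*y^2 + 4*y - 2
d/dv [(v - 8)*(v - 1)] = 2*v - 9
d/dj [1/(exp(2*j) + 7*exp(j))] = (-2*exp(j) - 7)*exp(-j)/(exp(j) + 7)^2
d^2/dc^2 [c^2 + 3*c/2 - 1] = 2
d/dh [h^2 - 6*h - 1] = 2*h - 6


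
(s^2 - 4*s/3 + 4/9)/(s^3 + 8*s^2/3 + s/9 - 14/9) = (3*s - 2)/(3*s^2 + 10*s + 7)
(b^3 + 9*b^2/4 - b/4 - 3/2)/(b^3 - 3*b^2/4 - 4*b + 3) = (b + 1)/(b - 2)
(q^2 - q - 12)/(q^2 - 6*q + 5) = (q^2 - q - 12)/(q^2 - 6*q + 5)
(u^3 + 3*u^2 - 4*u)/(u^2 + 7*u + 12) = u*(u - 1)/(u + 3)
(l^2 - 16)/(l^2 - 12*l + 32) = (l + 4)/(l - 8)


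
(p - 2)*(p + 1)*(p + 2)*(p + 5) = p^4 + 6*p^3 + p^2 - 24*p - 20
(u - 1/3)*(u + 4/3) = u^2 + u - 4/9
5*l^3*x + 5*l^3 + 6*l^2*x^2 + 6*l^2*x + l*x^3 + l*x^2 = (l + x)*(5*l + x)*(l*x + l)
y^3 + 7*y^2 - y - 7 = (y - 1)*(y + 1)*(y + 7)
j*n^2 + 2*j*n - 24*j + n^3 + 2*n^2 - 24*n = (j + n)*(n - 4)*(n + 6)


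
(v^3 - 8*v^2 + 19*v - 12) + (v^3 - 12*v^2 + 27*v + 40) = 2*v^3 - 20*v^2 + 46*v + 28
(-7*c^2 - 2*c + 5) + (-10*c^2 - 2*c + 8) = -17*c^2 - 4*c + 13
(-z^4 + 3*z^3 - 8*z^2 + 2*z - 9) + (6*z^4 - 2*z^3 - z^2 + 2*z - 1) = 5*z^4 + z^3 - 9*z^2 + 4*z - 10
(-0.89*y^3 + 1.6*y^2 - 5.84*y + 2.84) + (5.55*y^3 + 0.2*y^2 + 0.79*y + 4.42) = 4.66*y^3 + 1.8*y^2 - 5.05*y + 7.26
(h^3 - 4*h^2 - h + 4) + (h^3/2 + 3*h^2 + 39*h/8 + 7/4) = 3*h^3/2 - h^2 + 31*h/8 + 23/4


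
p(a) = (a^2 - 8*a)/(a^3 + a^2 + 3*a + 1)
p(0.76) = -1.28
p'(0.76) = 0.36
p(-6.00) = -0.43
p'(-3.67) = -0.40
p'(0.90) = 0.50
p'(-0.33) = -1169.42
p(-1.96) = -2.28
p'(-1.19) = -2.95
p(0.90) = -1.22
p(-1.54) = -3.00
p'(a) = (2*a - 8)/(a^3 + a^2 + 3*a + 1) + (a^2 - 8*a)*(-3*a^2 - 2*a - 3)/(a^3 + a^2 + 3*a + 1)^2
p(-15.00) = -0.11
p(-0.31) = 18.90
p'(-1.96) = -1.43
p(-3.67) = -0.93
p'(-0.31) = -433.19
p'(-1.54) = -2.04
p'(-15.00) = -0.01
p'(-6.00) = -0.11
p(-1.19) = -3.85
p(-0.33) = 33.13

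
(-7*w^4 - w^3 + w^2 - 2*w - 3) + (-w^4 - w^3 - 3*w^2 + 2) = -8*w^4 - 2*w^3 - 2*w^2 - 2*w - 1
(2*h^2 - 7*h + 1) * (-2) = -4*h^2 + 14*h - 2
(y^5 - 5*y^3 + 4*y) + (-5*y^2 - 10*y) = y^5 - 5*y^3 - 5*y^2 - 6*y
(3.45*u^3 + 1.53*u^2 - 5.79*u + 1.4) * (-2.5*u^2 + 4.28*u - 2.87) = -8.625*u^5 + 10.941*u^4 + 11.1219*u^3 - 32.6723*u^2 + 22.6093*u - 4.018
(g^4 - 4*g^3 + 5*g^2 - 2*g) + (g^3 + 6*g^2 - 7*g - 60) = g^4 - 3*g^3 + 11*g^2 - 9*g - 60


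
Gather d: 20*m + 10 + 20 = 20*m + 30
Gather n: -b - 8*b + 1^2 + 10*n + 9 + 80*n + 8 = -9*b + 90*n + 18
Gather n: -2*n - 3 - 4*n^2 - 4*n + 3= -4*n^2 - 6*n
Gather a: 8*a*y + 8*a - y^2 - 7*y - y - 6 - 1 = a*(8*y + 8) - y^2 - 8*y - 7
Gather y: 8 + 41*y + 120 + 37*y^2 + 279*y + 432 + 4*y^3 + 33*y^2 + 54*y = 4*y^3 + 70*y^2 + 374*y + 560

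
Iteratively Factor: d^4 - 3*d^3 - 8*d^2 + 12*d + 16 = (d + 2)*(d^3 - 5*d^2 + 2*d + 8) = (d - 2)*(d + 2)*(d^2 - 3*d - 4) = (d - 2)*(d + 1)*(d + 2)*(d - 4)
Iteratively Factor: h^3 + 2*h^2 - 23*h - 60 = (h + 3)*(h^2 - h - 20) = (h + 3)*(h + 4)*(h - 5)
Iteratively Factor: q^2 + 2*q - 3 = (q + 3)*(q - 1)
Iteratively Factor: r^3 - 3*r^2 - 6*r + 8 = (r - 4)*(r^2 + r - 2) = (r - 4)*(r + 2)*(r - 1)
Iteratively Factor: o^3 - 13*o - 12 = (o + 1)*(o^2 - o - 12) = (o + 1)*(o + 3)*(o - 4)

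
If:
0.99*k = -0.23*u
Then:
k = -0.232323232323232*u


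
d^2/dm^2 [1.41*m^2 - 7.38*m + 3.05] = 2.82000000000000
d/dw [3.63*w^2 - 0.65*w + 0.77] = 7.26*w - 0.65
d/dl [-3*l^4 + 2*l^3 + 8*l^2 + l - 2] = -12*l^3 + 6*l^2 + 16*l + 1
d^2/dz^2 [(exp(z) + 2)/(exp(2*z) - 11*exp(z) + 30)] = (exp(4*z) + 19*exp(3*z) - 246*exp(2*z) + 332*exp(z) + 1560)*exp(z)/(exp(6*z) - 33*exp(5*z) + 453*exp(4*z) - 3311*exp(3*z) + 13590*exp(2*z) - 29700*exp(z) + 27000)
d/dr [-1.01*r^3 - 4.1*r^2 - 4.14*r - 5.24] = -3.03*r^2 - 8.2*r - 4.14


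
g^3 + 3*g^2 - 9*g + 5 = (g - 1)^2*(g + 5)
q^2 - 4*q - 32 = (q - 8)*(q + 4)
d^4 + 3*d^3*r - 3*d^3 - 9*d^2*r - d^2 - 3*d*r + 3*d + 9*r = (d - 3)*(d - 1)*(d + 1)*(d + 3*r)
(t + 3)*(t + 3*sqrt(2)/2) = t^2 + 3*sqrt(2)*t/2 + 3*t + 9*sqrt(2)/2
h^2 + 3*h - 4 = (h - 1)*(h + 4)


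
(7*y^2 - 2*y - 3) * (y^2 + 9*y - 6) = 7*y^4 + 61*y^3 - 63*y^2 - 15*y + 18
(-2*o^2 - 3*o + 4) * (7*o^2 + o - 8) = -14*o^4 - 23*o^3 + 41*o^2 + 28*o - 32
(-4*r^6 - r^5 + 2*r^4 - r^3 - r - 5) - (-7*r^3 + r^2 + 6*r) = -4*r^6 - r^5 + 2*r^4 + 6*r^3 - r^2 - 7*r - 5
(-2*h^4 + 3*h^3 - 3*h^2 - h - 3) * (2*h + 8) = -4*h^5 - 10*h^4 + 18*h^3 - 26*h^2 - 14*h - 24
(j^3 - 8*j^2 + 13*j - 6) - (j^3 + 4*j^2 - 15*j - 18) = -12*j^2 + 28*j + 12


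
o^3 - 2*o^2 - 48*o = o*(o - 8)*(o + 6)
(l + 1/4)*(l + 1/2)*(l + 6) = l^3 + 27*l^2/4 + 37*l/8 + 3/4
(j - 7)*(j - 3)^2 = j^3 - 13*j^2 + 51*j - 63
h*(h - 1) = h^2 - h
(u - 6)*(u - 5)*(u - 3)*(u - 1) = u^4 - 15*u^3 + 77*u^2 - 153*u + 90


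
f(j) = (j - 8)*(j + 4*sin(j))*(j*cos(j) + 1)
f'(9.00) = -106.83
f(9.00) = -76.67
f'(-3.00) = 59.69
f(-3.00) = 155.66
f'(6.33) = -21.02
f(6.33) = -79.70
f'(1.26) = 16.80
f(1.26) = -47.32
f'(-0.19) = -26.27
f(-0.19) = 6.30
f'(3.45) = -35.33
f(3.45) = 23.27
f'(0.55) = -55.50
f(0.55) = -28.90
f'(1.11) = -3.82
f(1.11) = -48.29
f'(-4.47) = 27.75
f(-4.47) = 15.17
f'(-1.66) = -108.62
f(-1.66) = 62.58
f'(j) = (j - 8)*(j + 4*sin(j))*(-j*sin(j) + cos(j)) + (j - 8)*(j*cos(j) + 1)*(4*cos(j) + 1) + (j + 4*sin(j))*(j*cos(j) + 1)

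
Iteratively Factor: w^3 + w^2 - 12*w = (w)*(w^2 + w - 12) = w*(w + 4)*(w - 3)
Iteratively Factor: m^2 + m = (m + 1)*(m)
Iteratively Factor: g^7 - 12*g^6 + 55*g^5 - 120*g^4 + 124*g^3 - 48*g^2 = (g - 1)*(g^6 - 11*g^5 + 44*g^4 - 76*g^3 + 48*g^2) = g*(g - 1)*(g^5 - 11*g^4 + 44*g^3 - 76*g^2 + 48*g) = g*(g - 3)*(g - 1)*(g^4 - 8*g^3 + 20*g^2 - 16*g) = g*(g - 3)*(g - 2)*(g - 1)*(g^3 - 6*g^2 + 8*g) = g*(g - 4)*(g - 3)*(g - 2)*(g - 1)*(g^2 - 2*g) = g*(g - 4)*(g - 3)*(g - 2)^2*(g - 1)*(g)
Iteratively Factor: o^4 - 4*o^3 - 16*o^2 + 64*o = (o - 4)*(o^3 - 16*o) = (o - 4)*(o + 4)*(o^2 - 4*o) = o*(o - 4)*(o + 4)*(o - 4)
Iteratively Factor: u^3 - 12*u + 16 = (u + 4)*(u^2 - 4*u + 4) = (u - 2)*(u + 4)*(u - 2)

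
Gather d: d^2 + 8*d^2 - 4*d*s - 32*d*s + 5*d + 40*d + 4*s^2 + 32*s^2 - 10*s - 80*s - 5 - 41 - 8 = 9*d^2 + d*(45 - 36*s) + 36*s^2 - 90*s - 54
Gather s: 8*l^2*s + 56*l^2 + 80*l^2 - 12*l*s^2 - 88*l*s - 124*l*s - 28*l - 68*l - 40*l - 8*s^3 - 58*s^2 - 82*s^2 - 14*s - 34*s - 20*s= 136*l^2 - 136*l - 8*s^3 + s^2*(-12*l - 140) + s*(8*l^2 - 212*l - 68)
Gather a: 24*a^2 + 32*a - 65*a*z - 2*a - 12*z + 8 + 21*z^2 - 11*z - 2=24*a^2 + a*(30 - 65*z) + 21*z^2 - 23*z + 6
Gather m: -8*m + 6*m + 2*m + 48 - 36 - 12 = 0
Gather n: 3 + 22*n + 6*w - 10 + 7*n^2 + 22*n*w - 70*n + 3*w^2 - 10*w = 7*n^2 + n*(22*w - 48) + 3*w^2 - 4*w - 7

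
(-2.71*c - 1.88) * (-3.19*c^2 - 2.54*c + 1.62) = 8.6449*c^3 + 12.8806*c^2 + 0.385*c - 3.0456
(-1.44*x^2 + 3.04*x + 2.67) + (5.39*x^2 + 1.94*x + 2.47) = 3.95*x^2 + 4.98*x + 5.14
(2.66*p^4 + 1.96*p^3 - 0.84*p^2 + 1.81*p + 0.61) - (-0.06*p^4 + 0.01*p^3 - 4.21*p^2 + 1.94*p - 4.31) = 2.72*p^4 + 1.95*p^3 + 3.37*p^2 - 0.13*p + 4.92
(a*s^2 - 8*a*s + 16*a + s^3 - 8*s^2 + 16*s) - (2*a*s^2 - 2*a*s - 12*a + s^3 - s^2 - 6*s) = -a*s^2 - 6*a*s + 28*a - 7*s^2 + 22*s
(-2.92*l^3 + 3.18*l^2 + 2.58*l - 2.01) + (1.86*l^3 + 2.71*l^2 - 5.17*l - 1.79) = -1.06*l^3 + 5.89*l^2 - 2.59*l - 3.8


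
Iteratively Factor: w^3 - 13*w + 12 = (w - 3)*(w^2 + 3*w - 4) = (w - 3)*(w - 1)*(w + 4)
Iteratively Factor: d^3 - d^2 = (d)*(d^2 - d) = d*(d - 1)*(d)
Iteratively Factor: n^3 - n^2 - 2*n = (n + 1)*(n^2 - 2*n) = n*(n + 1)*(n - 2)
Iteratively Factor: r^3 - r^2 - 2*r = (r + 1)*(r^2 - 2*r) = r*(r + 1)*(r - 2)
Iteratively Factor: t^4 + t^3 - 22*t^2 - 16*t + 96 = (t - 4)*(t^3 + 5*t^2 - 2*t - 24) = (t - 4)*(t + 4)*(t^2 + t - 6) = (t - 4)*(t + 3)*(t + 4)*(t - 2)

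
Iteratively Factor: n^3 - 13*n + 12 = (n - 3)*(n^2 + 3*n - 4) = (n - 3)*(n + 4)*(n - 1)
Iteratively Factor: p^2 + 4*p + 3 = (p + 3)*(p + 1)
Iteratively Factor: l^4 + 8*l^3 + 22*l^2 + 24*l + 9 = (l + 3)*(l^3 + 5*l^2 + 7*l + 3) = (l + 1)*(l + 3)*(l^2 + 4*l + 3) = (l + 1)^2*(l + 3)*(l + 3)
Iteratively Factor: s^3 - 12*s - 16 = (s + 2)*(s^2 - 2*s - 8) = (s + 2)^2*(s - 4)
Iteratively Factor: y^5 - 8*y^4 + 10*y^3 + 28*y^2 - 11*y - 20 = (y - 4)*(y^4 - 4*y^3 - 6*y^2 + 4*y + 5) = (y - 4)*(y + 1)*(y^3 - 5*y^2 - y + 5) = (y - 5)*(y - 4)*(y + 1)*(y^2 - 1) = (y - 5)*(y - 4)*(y - 1)*(y + 1)*(y + 1)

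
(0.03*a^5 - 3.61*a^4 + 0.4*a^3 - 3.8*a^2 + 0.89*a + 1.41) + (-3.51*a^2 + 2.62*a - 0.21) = 0.03*a^5 - 3.61*a^4 + 0.4*a^3 - 7.31*a^2 + 3.51*a + 1.2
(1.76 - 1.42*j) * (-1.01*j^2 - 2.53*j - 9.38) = 1.4342*j^3 + 1.815*j^2 + 8.8668*j - 16.5088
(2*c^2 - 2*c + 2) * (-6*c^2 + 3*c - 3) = -12*c^4 + 18*c^3 - 24*c^2 + 12*c - 6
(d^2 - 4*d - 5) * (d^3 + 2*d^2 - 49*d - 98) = d^5 - 2*d^4 - 62*d^3 + 88*d^2 + 637*d + 490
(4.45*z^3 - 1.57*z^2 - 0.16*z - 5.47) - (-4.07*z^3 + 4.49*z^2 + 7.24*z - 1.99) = 8.52*z^3 - 6.06*z^2 - 7.4*z - 3.48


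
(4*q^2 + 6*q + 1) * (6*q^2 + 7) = 24*q^4 + 36*q^3 + 34*q^2 + 42*q + 7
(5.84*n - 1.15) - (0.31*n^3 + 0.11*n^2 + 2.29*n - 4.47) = -0.31*n^3 - 0.11*n^2 + 3.55*n + 3.32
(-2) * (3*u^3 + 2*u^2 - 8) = -6*u^3 - 4*u^2 + 16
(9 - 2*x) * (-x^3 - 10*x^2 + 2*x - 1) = 2*x^4 + 11*x^3 - 94*x^2 + 20*x - 9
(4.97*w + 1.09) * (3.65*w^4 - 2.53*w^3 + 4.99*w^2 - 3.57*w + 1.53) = 18.1405*w^5 - 8.5956*w^4 + 22.0426*w^3 - 12.3038*w^2 + 3.7128*w + 1.6677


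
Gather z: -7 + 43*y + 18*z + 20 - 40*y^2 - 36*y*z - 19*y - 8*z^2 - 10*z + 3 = -40*y^2 + 24*y - 8*z^2 + z*(8 - 36*y) + 16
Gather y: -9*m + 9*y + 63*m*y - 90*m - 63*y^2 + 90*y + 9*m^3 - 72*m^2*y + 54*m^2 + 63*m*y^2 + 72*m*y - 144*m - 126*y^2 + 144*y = 9*m^3 + 54*m^2 - 243*m + y^2*(63*m - 189) + y*(-72*m^2 + 135*m + 243)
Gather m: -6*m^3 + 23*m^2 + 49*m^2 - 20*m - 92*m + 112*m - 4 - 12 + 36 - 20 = -6*m^3 + 72*m^2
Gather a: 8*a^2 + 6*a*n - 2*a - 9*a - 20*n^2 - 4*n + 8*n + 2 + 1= 8*a^2 + a*(6*n - 11) - 20*n^2 + 4*n + 3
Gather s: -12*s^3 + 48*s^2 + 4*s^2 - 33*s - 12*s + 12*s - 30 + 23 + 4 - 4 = -12*s^3 + 52*s^2 - 33*s - 7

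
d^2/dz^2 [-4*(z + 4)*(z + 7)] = -8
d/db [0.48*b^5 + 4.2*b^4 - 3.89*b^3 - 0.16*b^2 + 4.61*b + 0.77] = 2.4*b^4 + 16.8*b^3 - 11.67*b^2 - 0.32*b + 4.61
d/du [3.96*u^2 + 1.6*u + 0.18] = 7.92*u + 1.6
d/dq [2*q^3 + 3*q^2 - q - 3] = 6*q^2 + 6*q - 1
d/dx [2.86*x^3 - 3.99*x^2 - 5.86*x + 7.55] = 8.58*x^2 - 7.98*x - 5.86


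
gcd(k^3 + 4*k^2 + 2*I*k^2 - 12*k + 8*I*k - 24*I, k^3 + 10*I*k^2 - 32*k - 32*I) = k + 2*I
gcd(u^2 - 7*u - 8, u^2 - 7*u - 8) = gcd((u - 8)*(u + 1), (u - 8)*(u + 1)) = u^2 - 7*u - 8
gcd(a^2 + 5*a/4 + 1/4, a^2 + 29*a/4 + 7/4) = a + 1/4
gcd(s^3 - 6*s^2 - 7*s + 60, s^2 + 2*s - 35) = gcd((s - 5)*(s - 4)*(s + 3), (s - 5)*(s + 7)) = s - 5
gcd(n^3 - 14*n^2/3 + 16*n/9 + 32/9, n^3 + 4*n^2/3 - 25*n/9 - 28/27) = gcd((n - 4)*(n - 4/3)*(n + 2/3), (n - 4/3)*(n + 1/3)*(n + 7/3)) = n - 4/3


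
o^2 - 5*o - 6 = (o - 6)*(o + 1)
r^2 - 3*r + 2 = (r - 2)*(r - 1)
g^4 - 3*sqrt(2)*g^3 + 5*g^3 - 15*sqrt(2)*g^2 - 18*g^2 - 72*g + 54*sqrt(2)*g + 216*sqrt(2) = (g - 4)*(g + 3)*(g + 6)*(g - 3*sqrt(2))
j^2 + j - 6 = (j - 2)*(j + 3)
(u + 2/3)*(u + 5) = u^2 + 17*u/3 + 10/3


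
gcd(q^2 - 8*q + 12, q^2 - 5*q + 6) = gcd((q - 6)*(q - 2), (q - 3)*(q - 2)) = q - 2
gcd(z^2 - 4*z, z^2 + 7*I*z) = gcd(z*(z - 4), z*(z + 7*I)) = z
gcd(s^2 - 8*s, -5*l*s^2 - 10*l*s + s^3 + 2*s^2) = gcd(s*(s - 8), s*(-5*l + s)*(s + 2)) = s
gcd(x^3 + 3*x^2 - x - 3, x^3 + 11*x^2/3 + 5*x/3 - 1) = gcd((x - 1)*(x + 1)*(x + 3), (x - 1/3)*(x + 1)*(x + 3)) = x^2 + 4*x + 3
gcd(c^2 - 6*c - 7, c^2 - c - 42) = c - 7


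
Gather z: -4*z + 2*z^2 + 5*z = 2*z^2 + z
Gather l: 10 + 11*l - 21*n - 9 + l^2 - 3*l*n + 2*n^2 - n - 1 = l^2 + l*(11 - 3*n) + 2*n^2 - 22*n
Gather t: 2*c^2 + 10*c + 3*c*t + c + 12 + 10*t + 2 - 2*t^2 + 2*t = 2*c^2 + 11*c - 2*t^2 + t*(3*c + 12) + 14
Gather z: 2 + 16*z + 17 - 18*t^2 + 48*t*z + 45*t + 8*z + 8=-18*t^2 + 45*t + z*(48*t + 24) + 27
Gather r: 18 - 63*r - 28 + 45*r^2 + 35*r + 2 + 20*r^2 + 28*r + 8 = 65*r^2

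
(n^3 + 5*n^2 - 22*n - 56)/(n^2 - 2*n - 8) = n + 7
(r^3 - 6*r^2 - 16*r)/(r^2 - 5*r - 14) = r*(r - 8)/(r - 7)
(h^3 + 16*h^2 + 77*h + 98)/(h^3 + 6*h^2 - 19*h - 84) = (h^2 + 9*h + 14)/(h^2 - h - 12)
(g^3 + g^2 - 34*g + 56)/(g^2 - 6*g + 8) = g + 7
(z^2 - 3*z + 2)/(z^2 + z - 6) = (z - 1)/(z + 3)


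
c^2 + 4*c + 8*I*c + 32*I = (c + 4)*(c + 8*I)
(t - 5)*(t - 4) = t^2 - 9*t + 20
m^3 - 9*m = m*(m - 3)*(m + 3)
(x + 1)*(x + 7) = x^2 + 8*x + 7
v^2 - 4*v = v*(v - 4)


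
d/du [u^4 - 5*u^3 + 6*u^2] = u*(4*u^2 - 15*u + 12)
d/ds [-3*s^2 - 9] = -6*s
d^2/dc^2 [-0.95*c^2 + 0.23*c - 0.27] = -1.90000000000000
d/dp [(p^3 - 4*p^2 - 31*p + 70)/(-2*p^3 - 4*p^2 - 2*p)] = (-3*p^3 - 29*p^2 + 105*p + 35)/(p^2*(p^3 + 3*p^2 + 3*p + 1))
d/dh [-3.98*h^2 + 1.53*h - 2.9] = 1.53 - 7.96*h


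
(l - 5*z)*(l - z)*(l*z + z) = l^3*z - 6*l^2*z^2 + l^2*z + 5*l*z^3 - 6*l*z^2 + 5*z^3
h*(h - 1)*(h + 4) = h^3 + 3*h^2 - 4*h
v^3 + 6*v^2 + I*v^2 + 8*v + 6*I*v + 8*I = (v + 2)*(v + 4)*(v + I)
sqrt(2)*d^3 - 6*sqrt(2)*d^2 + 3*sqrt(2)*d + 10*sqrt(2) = (d - 5)*(d - 2)*(sqrt(2)*d + sqrt(2))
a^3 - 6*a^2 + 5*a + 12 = (a - 4)*(a - 3)*(a + 1)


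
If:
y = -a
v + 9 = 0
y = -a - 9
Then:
No Solution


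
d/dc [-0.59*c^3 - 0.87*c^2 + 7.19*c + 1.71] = -1.77*c^2 - 1.74*c + 7.19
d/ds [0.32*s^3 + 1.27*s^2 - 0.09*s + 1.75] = 0.96*s^2 + 2.54*s - 0.09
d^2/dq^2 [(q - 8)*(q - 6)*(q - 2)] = 6*q - 32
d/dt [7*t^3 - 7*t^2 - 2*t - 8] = 21*t^2 - 14*t - 2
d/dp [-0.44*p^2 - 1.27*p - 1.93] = -0.88*p - 1.27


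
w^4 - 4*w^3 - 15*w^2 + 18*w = w*(w - 6)*(w - 1)*(w + 3)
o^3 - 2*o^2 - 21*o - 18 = (o - 6)*(o + 1)*(o + 3)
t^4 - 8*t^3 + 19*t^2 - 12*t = t*(t - 4)*(t - 3)*(t - 1)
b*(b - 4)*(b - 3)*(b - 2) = b^4 - 9*b^3 + 26*b^2 - 24*b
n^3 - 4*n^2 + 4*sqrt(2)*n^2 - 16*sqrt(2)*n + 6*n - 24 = (n - 4)*(n + sqrt(2))*(n + 3*sqrt(2))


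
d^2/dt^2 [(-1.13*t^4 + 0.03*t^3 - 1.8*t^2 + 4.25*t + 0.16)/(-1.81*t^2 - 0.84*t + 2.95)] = (7.40398599999999*t^6 + 10.308312*t^5 - 31.417842*t^4 - 78.485236*t^3 + 172.973484*t^2 - 139.183284*t + 8.331568)/(5.929741*t^6 + 8.255772*t^5 - 25.162077*t^4 - 26.318376*t^3 + 41.010015*t^2 + 21.9303*t - 25.672375)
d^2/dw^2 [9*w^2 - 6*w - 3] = 18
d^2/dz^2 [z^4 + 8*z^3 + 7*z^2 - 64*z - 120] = 12*z^2 + 48*z + 14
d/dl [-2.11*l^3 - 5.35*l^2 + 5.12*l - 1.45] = -6.33*l^2 - 10.7*l + 5.12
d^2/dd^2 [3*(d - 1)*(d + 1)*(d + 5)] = 18*d + 30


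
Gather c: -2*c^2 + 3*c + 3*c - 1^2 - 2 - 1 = -2*c^2 + 6*c - 4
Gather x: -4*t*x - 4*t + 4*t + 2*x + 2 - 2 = x*(2 - 4*t)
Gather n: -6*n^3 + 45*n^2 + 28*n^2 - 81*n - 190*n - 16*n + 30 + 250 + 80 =-6*n^3 + 73*n^2 - 287*n + 360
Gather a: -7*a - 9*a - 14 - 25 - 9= -16*a - 48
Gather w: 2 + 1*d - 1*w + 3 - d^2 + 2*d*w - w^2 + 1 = -d^2 + d - w^2 + w*(2*d - 1) + 6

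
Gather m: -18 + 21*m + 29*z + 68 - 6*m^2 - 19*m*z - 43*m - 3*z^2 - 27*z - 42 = -6*m^2 + m*(-19*z - 22) - 3*z^2 + 2*z + 8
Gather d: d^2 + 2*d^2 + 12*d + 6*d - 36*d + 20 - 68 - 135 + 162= 3*d^2 - 18*d - 21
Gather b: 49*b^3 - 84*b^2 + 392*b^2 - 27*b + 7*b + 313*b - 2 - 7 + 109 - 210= 49*b^3 + 308*b^2 + 293*b - 110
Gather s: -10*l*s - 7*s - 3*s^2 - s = -3*s^2 + s*(-10*l - 8)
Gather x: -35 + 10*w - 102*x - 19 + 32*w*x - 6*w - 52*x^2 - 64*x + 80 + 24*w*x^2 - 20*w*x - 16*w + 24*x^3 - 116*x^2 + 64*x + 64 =-12*w + 24*x^3 + x^2*(24*w - 168) + x*(12*w - 102) + 90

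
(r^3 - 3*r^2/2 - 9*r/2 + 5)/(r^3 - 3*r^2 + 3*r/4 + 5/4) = 2*(r + 2)/(2*r + 1)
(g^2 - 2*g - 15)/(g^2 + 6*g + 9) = (g - 5)/(g + 3)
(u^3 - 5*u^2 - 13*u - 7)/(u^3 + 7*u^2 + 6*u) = (u^2 - 6*u - 7)/(u*(u + 6))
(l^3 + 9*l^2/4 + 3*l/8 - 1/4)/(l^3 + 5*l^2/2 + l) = (l - 1/4)/l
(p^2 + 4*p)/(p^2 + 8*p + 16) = p/(p + 4)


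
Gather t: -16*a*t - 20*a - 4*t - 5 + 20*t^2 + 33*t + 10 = -20*a + 20*t^2 + t*(29 - 16*a) + 5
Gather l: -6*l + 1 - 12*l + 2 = 3 - 18*l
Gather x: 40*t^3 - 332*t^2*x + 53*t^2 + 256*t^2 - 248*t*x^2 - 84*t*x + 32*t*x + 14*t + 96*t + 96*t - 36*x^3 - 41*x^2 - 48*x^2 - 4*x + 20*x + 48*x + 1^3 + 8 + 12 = 40*t^3 + 309*t^2 + 206*t - 36*x^3 + x^2*(-248*t - 89) + x*(-332*t^2 - 52*t + 64) + 21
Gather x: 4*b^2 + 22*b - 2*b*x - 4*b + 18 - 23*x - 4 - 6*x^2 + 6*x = 4*b^2 + 18*b - 6*x^2 + x*(-2*b - 17) + 14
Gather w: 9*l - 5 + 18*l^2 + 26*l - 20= 18*l^2 + 35*l - 25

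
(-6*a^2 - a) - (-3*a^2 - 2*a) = -3*a^2 + a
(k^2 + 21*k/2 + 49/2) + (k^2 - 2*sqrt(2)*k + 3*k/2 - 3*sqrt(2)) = 2*k^2 - 2*sqrt(2)*k + 12*k - 3*sqrt(2) + 49/2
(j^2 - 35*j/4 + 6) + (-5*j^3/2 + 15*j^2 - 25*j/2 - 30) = -5*j^3/2 + 16*j^2 - 85*j/4 - 24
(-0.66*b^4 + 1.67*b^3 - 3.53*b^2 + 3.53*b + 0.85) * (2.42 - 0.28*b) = 0.1848*b^5 - 2.0648*b^4 + 5.0298*b^3 - 9.531*b^2 + 8.3046*b + 2.057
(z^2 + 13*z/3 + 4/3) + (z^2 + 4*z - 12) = 2*z^2 + 25*z/3 - 32/3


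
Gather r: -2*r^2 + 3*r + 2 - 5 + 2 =-2*r^2 + 3*r - 1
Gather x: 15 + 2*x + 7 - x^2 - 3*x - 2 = -x^2 - x + 20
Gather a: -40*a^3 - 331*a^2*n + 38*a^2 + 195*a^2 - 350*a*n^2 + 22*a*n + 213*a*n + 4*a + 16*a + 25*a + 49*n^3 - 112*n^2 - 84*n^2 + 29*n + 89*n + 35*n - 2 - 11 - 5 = -40*a^3 + a^2*(233 - 331*n) + a*(-350*n^2 + 235*n + 45) + 49*n^3 - 196*n^2 + 153*n - 18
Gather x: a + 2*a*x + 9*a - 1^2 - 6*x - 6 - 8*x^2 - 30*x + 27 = 10*a - 8*x^2 + x*(2*a - 36) + 20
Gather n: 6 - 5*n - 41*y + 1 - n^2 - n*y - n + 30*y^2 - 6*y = -n^2 + n*(-y - 6) + 30*y^2 - 47*y + 7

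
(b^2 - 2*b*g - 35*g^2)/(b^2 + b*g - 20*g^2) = (b - 7*g)/(b - 4*g)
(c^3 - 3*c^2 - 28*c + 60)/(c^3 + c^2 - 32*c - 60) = (c - 2)/(c + 2)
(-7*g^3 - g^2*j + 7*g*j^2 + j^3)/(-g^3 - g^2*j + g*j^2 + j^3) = (7*g + j)/(g + j)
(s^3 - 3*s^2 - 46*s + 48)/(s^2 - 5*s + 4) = (s^2 - 2*s - 48)/(s - 4)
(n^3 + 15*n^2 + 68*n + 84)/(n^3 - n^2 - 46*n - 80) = (n^2 + 13*n + 42)/(n^2 - 3*n - 40)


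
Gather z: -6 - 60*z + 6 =-60*z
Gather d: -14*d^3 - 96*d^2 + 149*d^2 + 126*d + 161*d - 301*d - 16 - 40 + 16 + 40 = -14*d^3 + 53*d^2 - 14*d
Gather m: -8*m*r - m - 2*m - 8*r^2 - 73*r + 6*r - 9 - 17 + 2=m*(-8*r - 3) - 8*r^2 - 67*r - 24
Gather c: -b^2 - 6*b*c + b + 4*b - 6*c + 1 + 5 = -b^2 + 5*b + c*(-6*b - 6) + 6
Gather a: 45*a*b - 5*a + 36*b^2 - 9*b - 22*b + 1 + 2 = a*(45*b - 5) + 36*b^2 - 31*b + 3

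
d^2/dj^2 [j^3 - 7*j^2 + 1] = 6*j - 14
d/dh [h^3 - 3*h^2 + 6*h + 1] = 3*h^2 - 6*h + 6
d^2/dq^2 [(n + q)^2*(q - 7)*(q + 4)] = 2*n^2 + 12*n*q - 12*n + 12*q^2 - 18*q - 56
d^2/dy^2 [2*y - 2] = 0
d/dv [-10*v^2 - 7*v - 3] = -20*v - 7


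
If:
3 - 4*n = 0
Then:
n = 3/4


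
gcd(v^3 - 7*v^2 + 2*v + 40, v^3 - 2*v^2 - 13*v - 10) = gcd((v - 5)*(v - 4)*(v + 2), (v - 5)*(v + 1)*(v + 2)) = v^2 - 3*v - 10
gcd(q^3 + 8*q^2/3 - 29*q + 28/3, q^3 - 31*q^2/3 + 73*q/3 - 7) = q - 1/3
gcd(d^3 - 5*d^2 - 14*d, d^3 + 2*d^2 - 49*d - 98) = d^2 - 5*d - 14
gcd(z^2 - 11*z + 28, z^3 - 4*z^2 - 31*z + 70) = z - 7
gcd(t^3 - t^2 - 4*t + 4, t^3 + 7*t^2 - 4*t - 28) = t^2 - 4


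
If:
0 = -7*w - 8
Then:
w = -8/7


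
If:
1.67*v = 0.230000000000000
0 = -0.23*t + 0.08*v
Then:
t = 0.05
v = 0.14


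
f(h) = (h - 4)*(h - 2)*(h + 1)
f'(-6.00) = 170.00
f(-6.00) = -400.00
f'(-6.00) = 170.00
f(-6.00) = -400.00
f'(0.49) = -2.18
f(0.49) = 7.90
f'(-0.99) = 14.84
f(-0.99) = 0.15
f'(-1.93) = 32.47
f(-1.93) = -21.67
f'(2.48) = -4.35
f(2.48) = -2.54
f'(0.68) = -3.41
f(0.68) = 7.36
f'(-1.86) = 30.98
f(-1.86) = -19.45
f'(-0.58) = 8.81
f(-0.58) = 4.96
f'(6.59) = 66.38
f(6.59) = 90.23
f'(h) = (h - 4)*(h - 2) + (h - 4)*(h + 1) + (h - 2)*(h + 1) = 3*h^2 - 10*h + 2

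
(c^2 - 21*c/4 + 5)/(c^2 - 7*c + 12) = (c - 5/4)/(c - 3)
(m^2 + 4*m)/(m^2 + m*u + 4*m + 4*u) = m/(m + u)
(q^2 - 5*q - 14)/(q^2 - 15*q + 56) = (q + 2)/(q - 8)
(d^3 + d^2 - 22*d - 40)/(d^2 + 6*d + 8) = d - 5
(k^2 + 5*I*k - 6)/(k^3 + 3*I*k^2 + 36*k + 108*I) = (k + 2*I)/(k^2 + 36)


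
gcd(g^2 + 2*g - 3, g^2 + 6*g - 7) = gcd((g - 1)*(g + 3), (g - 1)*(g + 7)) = g - 1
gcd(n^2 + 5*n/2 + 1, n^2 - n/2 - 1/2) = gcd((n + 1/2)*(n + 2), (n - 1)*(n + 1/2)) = n + 1/2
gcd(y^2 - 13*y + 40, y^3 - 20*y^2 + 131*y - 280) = y^2 - 13*y + 40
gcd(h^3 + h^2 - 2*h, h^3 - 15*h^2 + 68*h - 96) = 1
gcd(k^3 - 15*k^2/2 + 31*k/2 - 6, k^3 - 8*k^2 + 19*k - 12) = k^2 - 7*k + 12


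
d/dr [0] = 0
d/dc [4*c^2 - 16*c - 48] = 8*c - 16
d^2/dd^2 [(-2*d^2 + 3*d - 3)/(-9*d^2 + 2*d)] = 6*(-69*d^3 + 243*d^2 - 54*d + 4)/(d^3*(729*d^3 - 486*d^2 + 108*d - 8))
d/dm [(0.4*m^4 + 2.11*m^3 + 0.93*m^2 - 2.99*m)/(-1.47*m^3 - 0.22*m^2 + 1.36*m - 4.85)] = (-0.588*m^6 - 0.176*m^5 + 2.5349*m^4 - 10.8114*m^3 - 30.0935*m^2 - 9.021*m + 14.5015)/(2.1609*m^6 + 0.6468*m^5 - 3.95*m^4 + 13.6606*m^3 + 3.9836*m^2 - 13.192*m + 23.5225)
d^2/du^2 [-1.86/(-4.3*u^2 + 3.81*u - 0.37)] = (-68.7828*u^2 + 60.94476*u + 1.86*(8.6*u - 3.81)*(17.2*u - 7.62) - 5.91852)/(4.3*u^2 - 3.81*u + 0.37)^3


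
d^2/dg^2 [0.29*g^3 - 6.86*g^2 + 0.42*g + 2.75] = 1.74*g - 13.72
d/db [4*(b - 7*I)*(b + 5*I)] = 8*b - 8*I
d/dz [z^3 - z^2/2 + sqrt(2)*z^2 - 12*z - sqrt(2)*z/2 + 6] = 3*z^2 - z + 2*sqrt(2)*z - 12 - sqrt(2)/2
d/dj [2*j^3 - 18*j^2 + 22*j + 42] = 6*j^2 - 36*j + 22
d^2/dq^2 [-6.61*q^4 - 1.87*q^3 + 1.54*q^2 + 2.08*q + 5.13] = -79.32*q^2 - 11.22*q + 3.08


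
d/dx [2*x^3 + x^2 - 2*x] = 6*x^2 + 2*x - 2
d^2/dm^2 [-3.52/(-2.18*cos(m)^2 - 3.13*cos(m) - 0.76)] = (-66.913792*(1 - cos(m)^2)^2 - 72.055104*cos(m)^3 - 44.61424*cos(m)^2 + 152.483584*cos(m) + 124.220096)/(2.18*cos(m)^2 + 3.13*cos(m) + 0.76)^3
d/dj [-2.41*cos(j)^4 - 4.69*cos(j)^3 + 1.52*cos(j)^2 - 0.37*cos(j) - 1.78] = (9.64*cos(j)^3 + 14.07*cos(j)^2 - 3.04*cos(j) + 0.37)*sin(j)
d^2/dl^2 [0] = 0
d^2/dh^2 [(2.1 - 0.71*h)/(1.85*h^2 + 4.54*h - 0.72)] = (-(0.71*h - 2.1)*(3.7*h + 4.54)*(7.4*h + 9.08) + (7.881*h - 1.3232)*(1.85*h^2 + 4.54*h - 0.72))/(1.85*h^2 + 4.54*h - 0.72)^3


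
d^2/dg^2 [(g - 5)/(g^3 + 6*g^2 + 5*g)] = 2*(3*g^5 - 12*g^4 - 209*g^3 - 615*g^2 - 450*g - 125)/(g^3*(g^6 + 18*g^5 + 123*g^4 + 396*g^3 + 615*g^2 + 450*g + 125))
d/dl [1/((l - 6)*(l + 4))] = 2*(1 - l)/(l^4 - 4*l^3 - 44*l^2 + 96*l + 576)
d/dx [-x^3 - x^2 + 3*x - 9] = -3*x^2 - 2*x + 3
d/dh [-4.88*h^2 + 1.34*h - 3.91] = 1.34 - 9.76*h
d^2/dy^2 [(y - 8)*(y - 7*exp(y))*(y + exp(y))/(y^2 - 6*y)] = 2*(-3*y^6*exp(y) - 14*y^5*exp(2*y) + 60*y^5*exp(y) + 294*y^4*exp(2*y) - 408*y^4*exp(y) - 2163*y^3*exp(2*y) + 948*y^3*exp(y) - 12*y^3 + 6216*y^2*exp(2*y) - 5040*y*exp(2*y) + 2016*exp(2*y))/(y^3*(y^3 - 18*y^2 + 108*y - 216))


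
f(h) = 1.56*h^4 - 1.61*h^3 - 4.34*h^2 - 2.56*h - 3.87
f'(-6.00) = -1472.20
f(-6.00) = 2224.77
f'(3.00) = 96.41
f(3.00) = 32.28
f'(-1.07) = -6.45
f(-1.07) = -2.08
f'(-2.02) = -56.17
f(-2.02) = 22.84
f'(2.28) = 26.50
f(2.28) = -9.19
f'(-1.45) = -19.15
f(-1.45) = 2.52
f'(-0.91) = -3.36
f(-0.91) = -2.85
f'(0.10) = -3.47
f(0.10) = -4.17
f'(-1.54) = -23.44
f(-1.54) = 4.43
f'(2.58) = 50.06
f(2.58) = 2.11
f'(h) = 6.24*h^3 - 4.83*h^2 - 8.68*h - 2.56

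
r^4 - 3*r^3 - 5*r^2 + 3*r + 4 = (r - 4)*(r - 1)*(r + 1)^2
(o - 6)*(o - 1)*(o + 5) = o^3 - 2*o^2 - 29*o + 30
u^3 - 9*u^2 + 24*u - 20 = (u - 5)*(u - 2)^2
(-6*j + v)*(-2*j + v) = 12*j^2 - 8*j*v + v^2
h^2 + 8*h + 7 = (h + 1)*(h + 7)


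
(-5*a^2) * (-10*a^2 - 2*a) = 50*a^4 + 10*a^3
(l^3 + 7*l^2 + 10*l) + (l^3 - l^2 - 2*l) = 2*l^3 + 6*l^2 + 8*l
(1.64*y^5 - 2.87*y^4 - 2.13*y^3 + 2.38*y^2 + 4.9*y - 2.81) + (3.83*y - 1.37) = 1.64*y^5 - 2.87*y^4 - 2.13*y^3 + 2.38*y^2 + 8.73*y - 4.18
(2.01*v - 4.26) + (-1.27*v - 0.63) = 0.74*v - 4.89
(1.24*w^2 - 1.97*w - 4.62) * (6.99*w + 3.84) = 8.6676*w^3 - 9.0087*w^2 - 39.8586*w - 17.7408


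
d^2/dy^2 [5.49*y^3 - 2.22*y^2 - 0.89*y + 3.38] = 32.94*y - 4.44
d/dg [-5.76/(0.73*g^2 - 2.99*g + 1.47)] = (8.4096*g - 17.2224)/(0.73*g^2 - 2.99*g + 1.47)^2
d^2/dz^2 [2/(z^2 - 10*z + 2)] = 4*(-z^2 + 10*z + 4*(z - 5)^2 - 2)/(z^2 - 10*z + 2)^3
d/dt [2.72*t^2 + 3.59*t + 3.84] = 5.44*t + 3.59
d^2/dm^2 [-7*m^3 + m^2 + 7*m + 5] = 2 - 42*m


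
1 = 1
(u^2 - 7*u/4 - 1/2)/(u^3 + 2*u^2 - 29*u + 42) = (u + 1/4)/(u^2 + 4*u - 21)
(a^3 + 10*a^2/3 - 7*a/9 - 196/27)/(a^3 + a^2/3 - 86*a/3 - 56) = (a^2 + a - 28/9)/(a^2 - 2*a - 24)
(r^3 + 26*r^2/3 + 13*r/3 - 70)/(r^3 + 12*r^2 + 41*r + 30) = (r - 7/3)/(r + 1)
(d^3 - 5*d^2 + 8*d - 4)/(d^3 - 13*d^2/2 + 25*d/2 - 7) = 2*(d - 2)/(2*d - 7)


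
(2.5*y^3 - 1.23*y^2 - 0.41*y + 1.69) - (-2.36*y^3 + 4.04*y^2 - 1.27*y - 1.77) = 4.86*y^3 - 5.27*y^2 + 0.86*y + 3.46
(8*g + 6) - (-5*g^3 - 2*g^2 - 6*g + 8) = 5*g^3 + 2*g^2 + 14*g - 2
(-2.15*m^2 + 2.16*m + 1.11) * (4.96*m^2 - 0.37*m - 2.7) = -10.664*m^4 + 11.5091*m^3 + 10.5114*m^2 - 6.2427*m - 2.997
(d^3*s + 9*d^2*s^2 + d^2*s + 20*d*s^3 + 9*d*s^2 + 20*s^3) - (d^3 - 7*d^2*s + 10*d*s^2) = d^3*s - d^3 + 9*d^2*s^2 + 8*d^2*s + 20*d*s^3 - d*s^2 + 20*s^3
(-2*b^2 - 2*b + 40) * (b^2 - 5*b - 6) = -2*b^4 + 8*b^3 + 62*b^2 - 188*b - 240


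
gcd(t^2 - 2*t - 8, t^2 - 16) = t - 4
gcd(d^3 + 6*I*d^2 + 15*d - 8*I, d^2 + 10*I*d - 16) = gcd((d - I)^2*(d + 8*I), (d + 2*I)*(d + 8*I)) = d + 8*I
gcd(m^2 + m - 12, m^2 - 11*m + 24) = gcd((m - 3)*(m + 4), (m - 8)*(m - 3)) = m - 3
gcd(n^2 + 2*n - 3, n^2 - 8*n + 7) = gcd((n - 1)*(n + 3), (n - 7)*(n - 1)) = n - 1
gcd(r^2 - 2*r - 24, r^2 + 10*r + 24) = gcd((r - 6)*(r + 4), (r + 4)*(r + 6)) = r + 4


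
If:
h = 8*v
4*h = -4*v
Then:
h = 0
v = 0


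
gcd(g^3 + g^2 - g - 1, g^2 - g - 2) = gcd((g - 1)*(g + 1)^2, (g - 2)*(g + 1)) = g + 1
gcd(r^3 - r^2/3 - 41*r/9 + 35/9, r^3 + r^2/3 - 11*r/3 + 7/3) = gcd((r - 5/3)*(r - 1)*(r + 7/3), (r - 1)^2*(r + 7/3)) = r^2 + 4*r/3 - 7/3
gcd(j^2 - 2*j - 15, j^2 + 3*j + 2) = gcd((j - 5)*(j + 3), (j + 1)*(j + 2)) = 1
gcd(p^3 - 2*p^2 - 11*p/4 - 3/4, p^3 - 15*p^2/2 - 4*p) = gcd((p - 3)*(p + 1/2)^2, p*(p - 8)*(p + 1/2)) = p + 1/2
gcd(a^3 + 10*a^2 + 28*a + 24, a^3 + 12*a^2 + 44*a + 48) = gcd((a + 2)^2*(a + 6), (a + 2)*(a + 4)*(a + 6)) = a^2 + 8*a + 12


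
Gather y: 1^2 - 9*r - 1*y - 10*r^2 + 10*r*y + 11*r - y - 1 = -10*r^2 + 2*r + y*(10*r - 2)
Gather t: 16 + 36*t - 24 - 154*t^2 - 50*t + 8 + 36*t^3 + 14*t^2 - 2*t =36*t^3 - 140*t^2 - 16*t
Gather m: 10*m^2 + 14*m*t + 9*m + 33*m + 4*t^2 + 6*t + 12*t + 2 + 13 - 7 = 10*m^2 + m*(14*t + 42) + 4*t^2 + 18*t + 8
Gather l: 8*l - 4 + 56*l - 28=64*l - 32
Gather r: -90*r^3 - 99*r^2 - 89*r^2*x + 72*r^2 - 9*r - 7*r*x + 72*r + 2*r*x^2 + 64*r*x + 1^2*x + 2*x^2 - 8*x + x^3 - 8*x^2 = -90*r^3 + r^2*(-89*x - 27) + r*(2*x^2 + 57*x + 63) + x^3 - 6*x^2 - 7*x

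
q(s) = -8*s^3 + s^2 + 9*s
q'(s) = -24*s^2 + 2*s + 9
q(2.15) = -55.53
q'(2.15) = -97.64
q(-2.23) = 73.62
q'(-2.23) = -114.81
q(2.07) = -48.04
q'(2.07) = -89.70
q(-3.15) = 231.62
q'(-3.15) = -235.44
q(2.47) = -92.22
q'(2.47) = -132.48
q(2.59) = -108.97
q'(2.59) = -146.81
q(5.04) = -953.43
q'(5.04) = -590.56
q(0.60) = 4.03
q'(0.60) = 1.56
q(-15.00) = 27090.00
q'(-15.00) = -5421.00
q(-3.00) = 198.00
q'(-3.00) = -213.00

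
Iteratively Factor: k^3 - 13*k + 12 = (k + 4)*(k^2 - 4*k + 3) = (k - 3)*(k + 4)*(k - 1)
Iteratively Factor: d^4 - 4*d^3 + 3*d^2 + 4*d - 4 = (d - 2)*(d^3 - 2*d^2 - d + 2) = (d - 2)^2*(d^2 - 1) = (d - 2)^2*(d - 1)*(d + 1)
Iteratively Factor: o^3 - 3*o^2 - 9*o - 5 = (o - 5)*(o^2 + 2*o + 1) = (o - 5)*(o + 1)*(o + 1)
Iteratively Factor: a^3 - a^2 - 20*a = (a - 5)*(a^2 + 4*a) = a*(a - 5)*(a + 4)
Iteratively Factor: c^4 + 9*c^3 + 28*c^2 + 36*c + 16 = (c + 1)*(c^3 + 8*c^2 + 20*c + 16) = (c + 1)*(c + 2)*(c^2 + 6*c + 8) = (c + 1)*(c + 2)*(c + 4)*(c + 2)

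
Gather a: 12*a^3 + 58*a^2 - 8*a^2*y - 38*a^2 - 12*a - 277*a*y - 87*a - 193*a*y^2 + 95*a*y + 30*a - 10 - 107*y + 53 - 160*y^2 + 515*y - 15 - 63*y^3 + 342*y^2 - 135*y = 12*a^3 + a^2*(20 - 8*y) + a*(-193*y^2 - 182*y - 69) - 63*y^3 + 182*y^2 + 273*y + 28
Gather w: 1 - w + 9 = 10 - w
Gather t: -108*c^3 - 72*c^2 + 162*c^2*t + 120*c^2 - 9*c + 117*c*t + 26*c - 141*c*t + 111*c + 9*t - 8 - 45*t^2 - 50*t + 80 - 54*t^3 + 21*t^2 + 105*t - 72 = -108*c^3 + 48*c^2 + 128*c - 54*t^3 - 24*t^2 + t*(162*c^2 - 24*c + 64)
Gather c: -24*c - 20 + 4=-24*c - 16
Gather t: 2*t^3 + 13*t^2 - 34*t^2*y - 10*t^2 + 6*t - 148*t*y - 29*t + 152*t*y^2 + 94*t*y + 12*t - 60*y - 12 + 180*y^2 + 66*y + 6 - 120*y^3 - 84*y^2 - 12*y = 2*t^3 + t^2*(3 - 34*y) + t*(152*y^2 - 54*y - 11) - 120*y^3 + 96*y^2 - 6*y - 6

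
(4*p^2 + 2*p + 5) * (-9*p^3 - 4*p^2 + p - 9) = -36*p^5 - 34*p^4 - 49*p^3 - 54*p^2 - 13*p - 45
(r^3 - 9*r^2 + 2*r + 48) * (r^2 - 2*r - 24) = r^5 - 11*r^4 - 4*r^3 + 260*r^2 - 144*r - 1152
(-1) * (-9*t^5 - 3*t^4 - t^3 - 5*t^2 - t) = 9*t^5 + 3*t^4 + t^3 + 5*t^2 + t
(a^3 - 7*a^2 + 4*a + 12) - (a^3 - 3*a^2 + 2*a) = -4*a^2 + 2*a + 12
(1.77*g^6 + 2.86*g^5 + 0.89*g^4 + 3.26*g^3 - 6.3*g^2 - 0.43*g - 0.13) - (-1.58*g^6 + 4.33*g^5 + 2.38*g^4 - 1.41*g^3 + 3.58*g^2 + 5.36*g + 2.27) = 3.35*g^6 - 1.47*g^5 - 1.49*g^4 + 4.67*g^3 - 9.88*g^2 - 5.79*g - 2.4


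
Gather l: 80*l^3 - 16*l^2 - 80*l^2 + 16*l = 80*l^3 - 96*l^2 + 16*l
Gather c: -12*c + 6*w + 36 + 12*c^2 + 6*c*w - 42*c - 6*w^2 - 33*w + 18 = 12*c^2 + c*(6*w - 54) - 6*w^2 - 27*w + 54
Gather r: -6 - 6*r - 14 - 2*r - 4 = -8*r - 24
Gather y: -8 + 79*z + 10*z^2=10*z^2 + 79*z - 8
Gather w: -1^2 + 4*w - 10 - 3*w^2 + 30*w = -3*w^2 + 34*w - 11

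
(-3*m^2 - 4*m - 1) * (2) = -6*m^2 - 8*m - 2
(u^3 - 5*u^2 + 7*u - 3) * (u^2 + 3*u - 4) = u^5 - 2*u^4 - 12*u^3 + 38*u^2 - 37*u + 12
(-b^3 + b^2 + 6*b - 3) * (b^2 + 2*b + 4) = -b^5 - b^4 + 4*b^3 + 13*b^2 + 18*b - 12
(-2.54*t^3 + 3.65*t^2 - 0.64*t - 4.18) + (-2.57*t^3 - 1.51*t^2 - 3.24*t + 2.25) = -5.11*t^3 + 2.14*t^2 - 3.88*t - 1.93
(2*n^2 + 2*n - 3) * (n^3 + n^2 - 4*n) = 2*n^5 + 4*n^4 - 9*n^3 - 11*n^2 + 12*n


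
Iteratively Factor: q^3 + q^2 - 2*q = (q)*(q^2 + q - 2) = q*(q - 1)*(q + 2)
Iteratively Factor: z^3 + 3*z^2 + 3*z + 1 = (z + 1)*(z^2 + 2*z + 1) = (z + 1)^2*(z + 1)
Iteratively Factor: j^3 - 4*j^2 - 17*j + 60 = (j - 5)*(j^2 + j - 12) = (j - 5)*(j - 3)*(j + 4)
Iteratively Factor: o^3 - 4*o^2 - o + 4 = (o - 1)*(o^2 - 3*o - 4) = (o - 1)*(o + 1)*(o - 4)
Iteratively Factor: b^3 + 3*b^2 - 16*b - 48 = (b - 4)*(b^2 + 7*b + 12) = (b - 4)*(b + 3)*(b + 4)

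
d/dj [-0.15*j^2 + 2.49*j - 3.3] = 2.49 - 0.3*j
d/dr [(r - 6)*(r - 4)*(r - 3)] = 3*r^2 - 26*r + 54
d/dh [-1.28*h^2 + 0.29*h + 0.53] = 0.29 - 2.56*h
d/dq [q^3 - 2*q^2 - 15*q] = 3*q^2 - 4*q - 15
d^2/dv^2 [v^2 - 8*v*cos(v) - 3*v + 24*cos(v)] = 8*v*cos(v) + 16*sin(v) - 24*cos(v) + 2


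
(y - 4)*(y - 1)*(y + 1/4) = y^3 - 19*y^2/4 + 11*y/4 + 1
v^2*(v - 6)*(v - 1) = v^4 - 7*v^3 + 6*v^2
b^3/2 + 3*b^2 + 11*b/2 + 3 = (b/2 + 1)*(b + 1)*(b + 3)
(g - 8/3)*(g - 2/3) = g^2 - 10*g/3 + 16/9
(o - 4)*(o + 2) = o^2 - 2*o - 8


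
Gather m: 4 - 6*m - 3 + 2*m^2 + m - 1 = 2*m^2 - 5*m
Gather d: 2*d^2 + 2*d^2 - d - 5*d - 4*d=4*d^2 - 10*d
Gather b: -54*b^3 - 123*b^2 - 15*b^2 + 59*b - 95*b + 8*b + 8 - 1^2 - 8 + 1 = -54*b^3 - 138*b^2 - 28*b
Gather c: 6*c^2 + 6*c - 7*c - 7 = 6*c^2 - c - 7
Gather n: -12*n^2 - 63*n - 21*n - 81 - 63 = -12*n^2 - 84*n - 144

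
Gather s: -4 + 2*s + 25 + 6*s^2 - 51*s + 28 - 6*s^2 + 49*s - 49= 0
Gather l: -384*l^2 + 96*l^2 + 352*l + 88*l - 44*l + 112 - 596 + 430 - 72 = -288*l^2 + 396*l - 126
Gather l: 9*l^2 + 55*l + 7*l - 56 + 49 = 9*l^2 + 62*l - 7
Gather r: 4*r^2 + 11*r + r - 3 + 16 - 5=4*r^2 + 12*r + 8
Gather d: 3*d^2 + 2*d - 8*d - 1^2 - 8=3*d^2 - 6*d - 9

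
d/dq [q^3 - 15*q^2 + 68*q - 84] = 3*q^2 - 30*q + 68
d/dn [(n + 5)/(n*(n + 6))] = (-n^2 - 10*n - 30)/(n^2*(n^2 + 12*n + 36))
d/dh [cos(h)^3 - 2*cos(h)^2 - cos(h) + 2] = (-3*cos(h)^2 + 4*cos(h) + 1)*sin(h)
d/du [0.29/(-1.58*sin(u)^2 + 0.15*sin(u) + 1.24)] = (0.9164*sin(u) - 0.0435)*cos(u)/(-1.58*sin(u)^2 + 0.15*sin(u) + 1.24)^2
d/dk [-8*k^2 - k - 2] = -16*k - 1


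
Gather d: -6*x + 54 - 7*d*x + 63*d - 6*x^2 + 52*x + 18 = d*(63 - 7*x) - 6*x^2 + 46*x + 72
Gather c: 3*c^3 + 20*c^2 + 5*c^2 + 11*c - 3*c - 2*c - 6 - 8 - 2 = 3*c^3 + 25*c^2 + 6*c - 16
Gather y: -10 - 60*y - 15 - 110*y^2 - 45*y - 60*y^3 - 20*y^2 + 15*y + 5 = -60*y^3 - 130*y^2 - 90*y - 20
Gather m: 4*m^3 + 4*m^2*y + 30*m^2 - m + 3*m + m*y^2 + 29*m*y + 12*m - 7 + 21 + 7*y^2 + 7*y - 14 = 4*m^3 + m^2*(4*y + 30) + m*(y^2 + 29*y + 14) + 7*y^2 + 7*y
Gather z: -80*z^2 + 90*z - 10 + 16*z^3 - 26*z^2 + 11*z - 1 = 16*z^3 - 106*z^2 + 101*z - 11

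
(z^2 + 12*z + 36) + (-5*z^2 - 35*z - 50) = -4*z^2 - 23*z - 14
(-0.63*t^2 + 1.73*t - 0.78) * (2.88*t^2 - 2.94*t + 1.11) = -1.8144*t^4 + 6.8346*t^3 - 8.0319*t^2 + 4.2135*t - 0.8658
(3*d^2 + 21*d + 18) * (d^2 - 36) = 3*d^4 + 21*d^3 - 90*d^2 - 756*d - 648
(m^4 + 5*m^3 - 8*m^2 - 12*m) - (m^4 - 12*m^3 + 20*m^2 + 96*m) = 17*m^3 - 28*m^2 - 108*m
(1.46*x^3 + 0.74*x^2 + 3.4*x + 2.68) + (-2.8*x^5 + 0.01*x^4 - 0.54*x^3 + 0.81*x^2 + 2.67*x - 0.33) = -2.8*x^5 + 0.01*x^4 + 0.92*x^3 + 1.55*x^2 + 6.07*x + 2.35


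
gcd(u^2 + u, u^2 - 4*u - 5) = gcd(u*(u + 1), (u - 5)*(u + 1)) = u + 1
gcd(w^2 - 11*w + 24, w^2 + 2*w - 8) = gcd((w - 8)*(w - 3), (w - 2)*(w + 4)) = 1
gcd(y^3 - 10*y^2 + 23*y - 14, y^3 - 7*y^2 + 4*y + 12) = y - 2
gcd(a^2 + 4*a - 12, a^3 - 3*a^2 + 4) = a - 2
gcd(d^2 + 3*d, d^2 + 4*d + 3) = d + 3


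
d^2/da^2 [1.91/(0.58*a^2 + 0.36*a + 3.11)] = (-1.285048*a^2 - 0.797616*a + 1.91*(1.16*a + 0.36)*(2.32*a + 0.72) - 6.890516)/(0.58*a^2 + 0.36*a + 3.11)^3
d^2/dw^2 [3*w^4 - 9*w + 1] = 36*w^2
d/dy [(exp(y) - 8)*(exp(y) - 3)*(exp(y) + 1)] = (3*exp(2*y) - 20*exp(y) + 13)*exp(y)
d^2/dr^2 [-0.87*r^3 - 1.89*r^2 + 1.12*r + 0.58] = -5.22*r - 3.78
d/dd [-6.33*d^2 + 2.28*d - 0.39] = 2.28 - 12.66*d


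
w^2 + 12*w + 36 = (w + 6)^2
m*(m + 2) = m^2 + 2*m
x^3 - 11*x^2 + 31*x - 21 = (x - 7)*(x - 3)*(x - 1)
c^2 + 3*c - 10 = (c - 2)*(c + 5)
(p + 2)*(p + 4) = p^2 + 6*p + 8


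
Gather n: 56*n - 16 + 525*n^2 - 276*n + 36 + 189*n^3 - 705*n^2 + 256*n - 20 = 189*n^3 - 180*n^2 + 36*n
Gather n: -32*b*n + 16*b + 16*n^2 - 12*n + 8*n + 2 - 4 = 16*b + 16*n^2 + n*(-32*b - 4) - 2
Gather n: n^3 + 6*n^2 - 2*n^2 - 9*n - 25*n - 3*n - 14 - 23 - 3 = n^3 + 4*n^2 - 37*n - 40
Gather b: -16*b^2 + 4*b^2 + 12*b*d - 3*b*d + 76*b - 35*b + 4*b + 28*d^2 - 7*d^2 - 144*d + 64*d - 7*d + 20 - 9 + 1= -12*b^2 + b*(9*d + 45) + 21*d^2 - 87*d + 12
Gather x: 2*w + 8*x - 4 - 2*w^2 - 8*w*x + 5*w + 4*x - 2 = -2*w^2 + 7*w + x*(12 - 8*w) - 6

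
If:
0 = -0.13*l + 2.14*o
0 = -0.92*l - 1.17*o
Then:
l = 0.00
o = 0.00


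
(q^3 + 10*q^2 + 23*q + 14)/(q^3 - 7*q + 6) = (q^3 + 10*q^2 + 23*q + 14)/(q^3 - 7*q + 6)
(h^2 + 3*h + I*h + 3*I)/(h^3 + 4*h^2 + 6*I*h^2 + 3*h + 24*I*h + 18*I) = (h + I)/(h^2 + h*(1 + 6*I) + 6*I)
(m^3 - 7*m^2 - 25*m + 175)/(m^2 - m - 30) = (m^2 - 12*m + 35)/(m - 6)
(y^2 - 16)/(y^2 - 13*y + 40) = (y^2 - 16)/(y^2 - 13*y + 40)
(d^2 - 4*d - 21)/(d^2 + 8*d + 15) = (d - 7)/(d + 5)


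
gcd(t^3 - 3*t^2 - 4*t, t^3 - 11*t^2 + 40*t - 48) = t - 4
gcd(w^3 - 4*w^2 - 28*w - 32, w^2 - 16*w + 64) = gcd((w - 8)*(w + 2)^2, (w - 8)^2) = w - 8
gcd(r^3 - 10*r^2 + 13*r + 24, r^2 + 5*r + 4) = r + 1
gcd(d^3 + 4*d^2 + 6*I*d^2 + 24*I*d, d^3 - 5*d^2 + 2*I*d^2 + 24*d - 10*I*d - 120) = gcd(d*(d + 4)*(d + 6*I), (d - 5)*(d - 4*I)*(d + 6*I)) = d + 6*I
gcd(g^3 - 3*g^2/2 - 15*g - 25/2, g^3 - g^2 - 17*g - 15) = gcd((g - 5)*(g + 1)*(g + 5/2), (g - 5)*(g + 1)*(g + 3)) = g^2 - 4*g - 5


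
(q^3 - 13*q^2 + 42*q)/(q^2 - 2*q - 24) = q*(q - 7)/(q + 4)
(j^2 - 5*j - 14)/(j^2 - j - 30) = (-j^2 + 5*j + 14)/(-j^2 + j + 30)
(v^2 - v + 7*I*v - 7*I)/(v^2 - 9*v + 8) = (v + 7*I)/(v - 8)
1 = 1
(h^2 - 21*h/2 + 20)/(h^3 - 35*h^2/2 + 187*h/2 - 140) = 1/(h - 7)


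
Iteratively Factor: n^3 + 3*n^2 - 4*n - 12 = (n - 2)*(n^2 + 5*n + 6) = (n - 2)*(n + 2)*(n + 3)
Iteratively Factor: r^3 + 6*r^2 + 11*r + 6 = (r + 2)*(r^2 + 4*r + 3) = (r + 2)*(r + 3)*(r + 1)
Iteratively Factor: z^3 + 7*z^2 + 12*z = (z)*(z^2 + 7*z + 12) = z*(z + 4)*(z + 3)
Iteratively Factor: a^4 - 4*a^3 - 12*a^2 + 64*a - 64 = (a - 2)*(a^3 - 2*a^2 - 16*a + 32) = (a - 4)*(a - 2)*(a^2 + 2*a - 8) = (a - 4)*(a - 2)*(a + 4)*(a - 2)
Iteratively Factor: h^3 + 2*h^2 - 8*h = (h)*(h^2 + 2*h - 8) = h*(h + 4)*(h - 2)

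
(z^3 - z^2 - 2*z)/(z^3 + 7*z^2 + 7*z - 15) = z*(z^2 - z - 2)/(z^3 + 7*z^2 + 7*z - 15)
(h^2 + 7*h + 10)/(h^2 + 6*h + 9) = (h^2 + 7*h + 10)/(h^2 + 6*h + 9)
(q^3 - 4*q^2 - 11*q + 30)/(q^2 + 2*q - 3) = (q^2 - 7*q + 10)/(q - 1)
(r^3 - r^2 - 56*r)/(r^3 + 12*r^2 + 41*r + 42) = r*(r - 8)/(r^2 + 5*r + 6)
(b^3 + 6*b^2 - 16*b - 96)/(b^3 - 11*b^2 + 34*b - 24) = (b^2 + 10*b + 24)/(b^2 - 7*b + 6)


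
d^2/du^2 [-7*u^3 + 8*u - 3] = -42*u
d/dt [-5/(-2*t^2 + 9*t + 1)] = 5*(9 - 4*t)/(-2*t^2 + 9*t + 1)^2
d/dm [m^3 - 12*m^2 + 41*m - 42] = 3*m^2 - 24*m + 41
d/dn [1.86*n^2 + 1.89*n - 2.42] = 3.72*n + 1.89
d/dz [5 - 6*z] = -6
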